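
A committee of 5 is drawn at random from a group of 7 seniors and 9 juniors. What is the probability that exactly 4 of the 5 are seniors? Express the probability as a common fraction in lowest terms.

Total number of selections: C(16,5) = 4368.
Selections with exactly 4 seniors: choose 4 of the 7 seniors and 1 of the 9 juniors, C(7,4)·C(9,1) = 35·9 = 315.
Probability = 315/4368 = 15/208.

15/208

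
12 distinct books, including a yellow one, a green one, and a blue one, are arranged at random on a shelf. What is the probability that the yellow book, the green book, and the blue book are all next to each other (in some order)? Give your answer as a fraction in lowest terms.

1/22

There are 12! = 479001600 arrangements.
Treat the three as one block: 10! placements × 3! orders within the block = 3628800·6 = 21772800.
Probability = 21772800/479001600 = 1/22.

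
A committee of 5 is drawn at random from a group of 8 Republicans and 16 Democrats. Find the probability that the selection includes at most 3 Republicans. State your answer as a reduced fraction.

There are C(24,5) = 42504 ways to choose the 5.
Count the complement (more than 3 Republicans): C(8,4)·C(16,1) + C(8,5)·C(16,0) = 1120 + 56 = 1176.
Probability = 1 − 1176/42504 = 41328/42504 = 246/253.

246/253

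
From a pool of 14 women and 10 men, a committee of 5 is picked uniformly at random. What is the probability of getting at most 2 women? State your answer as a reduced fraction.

84/253

There are C(24,5) = 42504 ways to choose the 5.
Favorable selections (at most 2 women): C(14,0)·C(10,5) + C(14,1)·C(10,4) + C(14,2)·C(10,3) = 252 + 2940 + 10920 = 14112.
Probability = 14112/42504 = 84/253.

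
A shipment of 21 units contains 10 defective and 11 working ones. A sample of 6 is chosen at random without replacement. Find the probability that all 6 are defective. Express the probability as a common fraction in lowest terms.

5/1292

There are C(21,6) = 54264 possible selections.
Selections with all defective: C(10,6) = 210.
Probability = 210/54264 = 5/1292.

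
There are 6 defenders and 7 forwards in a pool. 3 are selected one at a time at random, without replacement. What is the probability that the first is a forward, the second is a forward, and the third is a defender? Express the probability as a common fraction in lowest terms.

21/143

Multiply the conditional probabilities at each draw: 7/13 · 6/12 · 6/11 = 252/1716 = 21/143.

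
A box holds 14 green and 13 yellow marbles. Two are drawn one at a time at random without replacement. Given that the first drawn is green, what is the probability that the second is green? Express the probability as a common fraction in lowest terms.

1/2

After removing one green, 26 remain: 13 green and 13 yellow.
So the probability the next is green is 13/26 = 1/2.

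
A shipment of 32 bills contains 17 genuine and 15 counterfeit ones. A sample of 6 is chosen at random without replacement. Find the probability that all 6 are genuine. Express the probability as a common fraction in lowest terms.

221/16182

There are C(32,6) = 906192 possible selections.
Selections with all genuine: C(17,6) = 12376.
Probability = 12376/906192 = 221/16182.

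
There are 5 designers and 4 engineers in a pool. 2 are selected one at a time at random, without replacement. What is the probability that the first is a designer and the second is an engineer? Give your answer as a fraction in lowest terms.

Multiply the conditional probabilities at each draw: 5/9 · 4/8 = 20/72 = 5/18.

5/18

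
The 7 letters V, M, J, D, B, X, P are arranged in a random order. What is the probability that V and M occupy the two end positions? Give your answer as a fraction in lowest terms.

1/21

There are 7! = 5040 arrangements.
Place V and M at the ends in 2 ways, arrange the remaining 5 in 5! = 120 ways: 2·120 = 240.
Probability = 240/5040 = 1/21.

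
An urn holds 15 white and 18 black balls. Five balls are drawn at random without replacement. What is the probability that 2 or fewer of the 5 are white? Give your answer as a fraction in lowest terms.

11679/19778

Total selections: C(33,5) = 237336.
Favorable selections (2 or fewer white): C(15,0)·C(18,5) + C(15,1)·C(18,4) + C(15,2)·C(18,3) = 8568 + 45900 + 85680 = 140148.
Probability = 140148/237336 = 11679/19778.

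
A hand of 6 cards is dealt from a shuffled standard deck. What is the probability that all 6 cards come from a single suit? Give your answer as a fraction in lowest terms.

66/195755

There are C(52,6) = 20358520 possible 6-card hands.
Hands of one suit: 4 suits × C(13,6) = 4·1716 = 6864.
Probability = 6864/20358520 = 66/195755.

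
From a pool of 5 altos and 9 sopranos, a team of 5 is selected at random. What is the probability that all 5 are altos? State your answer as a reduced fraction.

1/2002

There are C(14,5) = 2002 possible selections.
Selections with all altos: C(5,5) = 1.
Probability = 1/2002.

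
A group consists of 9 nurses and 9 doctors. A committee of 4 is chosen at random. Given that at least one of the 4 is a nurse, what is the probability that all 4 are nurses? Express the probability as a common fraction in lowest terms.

Work in counts. Selections with at least one nurse: C(18,4) − C(9,4) = 3060 − 126 = 2934.
Of those, selections where all 4 are nurses: C(9,4) = 126.
Conditional probability = 126/2934 = 7/163.

7/163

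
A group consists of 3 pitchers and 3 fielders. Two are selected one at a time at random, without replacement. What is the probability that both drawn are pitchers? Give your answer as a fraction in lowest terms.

Multiply the conditional probabilities at each draw: 3/6 · 2/5 = 6/30 = 1/5.

1/5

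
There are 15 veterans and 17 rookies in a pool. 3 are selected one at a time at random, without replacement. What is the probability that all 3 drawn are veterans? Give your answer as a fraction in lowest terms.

Multiply the conditional probabilities at each draw: 15/32 · 14/31 · 13/30 = 2730/29760 = 91/992.

91/992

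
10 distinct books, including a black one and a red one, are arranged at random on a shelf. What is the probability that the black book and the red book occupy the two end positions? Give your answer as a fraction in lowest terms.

1/45

There are 10! = 3628800 arrangements.
Place the black book and the red book at the ends in 2 ways, arrange the remaining 8 in 8! = 40320 ways: 2·40320 = 80640.
Probability = 80640/3628800 = 1/45.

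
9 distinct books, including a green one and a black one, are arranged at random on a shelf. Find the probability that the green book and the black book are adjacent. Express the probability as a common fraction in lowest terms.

2/9

There are 9! = 362880 arrangements.
Treat the green book and the black book as a block: 8! arrangements of the blocks × 2 orders within the block = 2·40320 = 80640.
Probability = 80640/362880 = 2/9.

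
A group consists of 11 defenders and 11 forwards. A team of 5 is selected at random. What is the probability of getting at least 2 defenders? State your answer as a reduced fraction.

337/399

Total selections: C(22,5) = 26334.
Count the complement (fewer than 2 defenders): C(11,0)·C(11,5) + C(11,1)·C(11,4) = 462 + 3630 = 4092.
Probability = 1 − 4092/26334 = 22242/26334 = 337/399.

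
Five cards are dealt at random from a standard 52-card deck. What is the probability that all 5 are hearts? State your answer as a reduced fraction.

There are C(52,5) = 2598960 possible 5-card hands.
Hands that are all hearts: C(13,5) = 1287.
Probability = 1287/2598960 = 33/66640.

33/66640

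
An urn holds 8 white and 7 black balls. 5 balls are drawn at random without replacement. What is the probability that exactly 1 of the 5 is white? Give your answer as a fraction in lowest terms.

40/429

Total number of selections: C(15,5) = 3003.
Selections with exactly 1 white: choose 1 of the 8 white and 4 of the 7 black, C(8,1)·C(7,4) = 8·35 = 280.
Probability = 280/3003 = 40/429.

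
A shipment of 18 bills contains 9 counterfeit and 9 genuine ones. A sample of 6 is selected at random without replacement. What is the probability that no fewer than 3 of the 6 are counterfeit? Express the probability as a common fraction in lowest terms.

There are C(18,6) = 18564 ways to choose the 6.
Count the complement (fewer than 3 counterfeit): C(9,0)·C(9,6) + C(9,1)·C(9,5) + C(9,2)·C(9,4) = 84 + 1134 + 4536 = 5754.
Probability = 1 − 5754/18564 = 12810/18564 = 305/442.

305/442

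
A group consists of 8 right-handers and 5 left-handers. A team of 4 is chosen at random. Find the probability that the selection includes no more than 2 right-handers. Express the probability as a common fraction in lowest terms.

Total selections: C(13,4) = 715.
Count the complement (more than 2 right-handers): C(8,3)·C(5,1) + C(8,4)·C(5,0) = 280 + 70 = 350.
Probability = 1 − 350/715 = 365/715 = 73/143.

73/143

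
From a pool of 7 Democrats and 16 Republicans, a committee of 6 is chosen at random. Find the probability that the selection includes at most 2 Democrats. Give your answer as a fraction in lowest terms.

10972/14421

Total selections: C(23,6) = 100947.
Favorable selections (at most 2 Democrats): C(7,0)·C(16,6) + C(7,1)·C(16,5) + C(7,2)·C(16,4) = 8008 + 30576 + 38220 = 76804.
Probability = 76804/100947 = 10972/14421.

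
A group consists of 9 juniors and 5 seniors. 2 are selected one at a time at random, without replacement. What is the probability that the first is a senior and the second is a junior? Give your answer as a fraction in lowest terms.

Multiply the conditional probabilities at each draw: 5/14 · 9/13 = 45/182.

45/182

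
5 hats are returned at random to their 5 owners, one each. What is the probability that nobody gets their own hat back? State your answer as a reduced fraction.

11/30

There are 5! = 120 assignments.
By inclusion-exclusion, assignments with no fixed points: C(5,0)·5! − C(5,1)·4! + C(5,2)·3! − C(5,3)·2! + C(5,4)·1! − C(5,5)·0! = 44.
Probability = 44/120 = 11/30.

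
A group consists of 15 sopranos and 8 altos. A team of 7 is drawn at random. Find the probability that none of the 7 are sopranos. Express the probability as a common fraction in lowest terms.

8/245157

There are C(23,7) = 245157 possible selections.
Selections with no sopranos (all altos): C(8,7) = 8.
Probability = 8/245157.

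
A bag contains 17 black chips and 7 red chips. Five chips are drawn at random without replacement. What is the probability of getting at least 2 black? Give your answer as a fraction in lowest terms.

68/69

There are C(24,5) = 42504 ways to choose the 5.
Favorable selections (at least 2 black): C(17,2)·C(7,3) + C(17,3)·C(7,2) + C(17,4)·C(7,1) + C(17,5)·C(7,0) = 4760 + 14280 + 16660 + 6188 = 41888.
Probability = 41888/42504 = 68/69.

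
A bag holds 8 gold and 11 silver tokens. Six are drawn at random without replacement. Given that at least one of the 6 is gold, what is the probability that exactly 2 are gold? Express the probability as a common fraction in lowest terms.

44/127

Work in counts. Selections with at least one gold: C(19,6) − C(11,6) = 27132 − 462 = 26670.
Of those, selections where exactly 2 are gold: C(8,2)·C(11,4) = 28·330 = 9240.
Conditional probability = 9240/26670 = 44/127.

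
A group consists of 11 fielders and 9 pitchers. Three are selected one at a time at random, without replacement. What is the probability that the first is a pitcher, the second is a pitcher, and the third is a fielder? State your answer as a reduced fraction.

11/95

Multiply the conditional probabilities at each draw: 9/20 · 8/19 · 11/18 = 792/6840 = 11/95.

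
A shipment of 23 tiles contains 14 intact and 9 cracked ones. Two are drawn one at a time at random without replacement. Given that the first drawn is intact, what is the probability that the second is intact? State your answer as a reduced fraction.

13/22

After removing one intact, 22 remain: 13 intact and 9 cracked.
So the probability the next is intact is 13/22.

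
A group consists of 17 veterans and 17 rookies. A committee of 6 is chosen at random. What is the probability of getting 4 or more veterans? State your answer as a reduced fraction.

6489/19778

Total selections: C(34,6) = 1344904.
Favorable selections (4 or more veterans): C(17,4)·C(17,2) + C(17,5)·C(17,1) + C(17,6)·C(17,0) = 323680 + 105196 + 12376 = 441252.
Probability = 441252/1344904 = 6489/19778.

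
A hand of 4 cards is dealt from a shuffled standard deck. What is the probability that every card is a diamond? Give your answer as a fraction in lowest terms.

11/4165

There are C(52,4) = 270725 possible 4-card hands.
Hands that are all diamonds: C(13,4) = 715.
Probability = 715/270725 = 11/4165.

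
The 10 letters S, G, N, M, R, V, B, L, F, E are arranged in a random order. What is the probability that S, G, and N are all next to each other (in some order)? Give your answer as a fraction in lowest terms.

There are 10! = 3628800 arrangements.
Treat the three as one block: 8! placements × 3! orders within the block = 40320·6 = 241920.
Probability = 241920/3628800 = 1/15.

1/15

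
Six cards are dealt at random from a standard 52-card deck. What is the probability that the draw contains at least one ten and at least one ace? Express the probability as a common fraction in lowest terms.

There are C(52,6) = 20358520 possible draws.
By inclusion-exclusion on the complements, draws missing all tens or all aces: C(48,6) + C(48,6) − C(44,6) = 12271512 + 12271512 − 7059052 = 17483972.
So draws with at least one of each: 20358520 − 17483972 = 2874548, probability 2874548/20358520 = 718637/5089630.

718637/5089630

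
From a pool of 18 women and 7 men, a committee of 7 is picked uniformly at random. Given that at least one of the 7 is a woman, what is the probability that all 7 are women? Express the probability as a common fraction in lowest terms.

Work in counts. Selections with at least one woman: C(25,7) − C(7,7) = 480700 − 1 = 480699.
Of those, selections where all 7 are women: C(18,7) = 31824.
Conditional probability = 31824/480699 = 3536/53411.

3536/53411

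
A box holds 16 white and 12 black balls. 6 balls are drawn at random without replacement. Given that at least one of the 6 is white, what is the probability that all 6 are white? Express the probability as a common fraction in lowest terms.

143/6711

Work in counts. Selections with at least one white: C(28,6) − C(12,6) = 376740 − 924 = 375816.
Of those, selections where all 6 are white: C(16,6) = 8008.
Conditional probability = 8008/375816 = 143/6711.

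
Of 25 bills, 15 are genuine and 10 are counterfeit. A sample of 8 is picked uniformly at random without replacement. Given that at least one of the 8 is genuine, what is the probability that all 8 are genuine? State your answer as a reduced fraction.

143/24034

Work in counts. Selections with at least one genuine: C(25,8) − C(10,8) = 1081575 − 45 = 1081530.
Of those, selections where all 8 are genuine: C(15,8) = 6435.
Conditional probability = 6435/1081530 = 143/24034.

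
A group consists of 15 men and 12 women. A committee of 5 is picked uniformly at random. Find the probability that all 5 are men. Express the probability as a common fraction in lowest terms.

77/2070

There are C(27,5) = 80730 possible selections.
Selections with all men: C(15,5) = 3003.
Probability = 3003/80730 = 77/2070.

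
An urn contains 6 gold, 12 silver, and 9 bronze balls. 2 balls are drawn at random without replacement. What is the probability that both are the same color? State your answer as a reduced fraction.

1/3

There are C(27,2) = 351 ways to draw 2 balls.
All same color: C(6,2) + C(12,2) + C(9,2) = 15 + 66 + 36 = 117.
Probability = 117/351 = 1/3.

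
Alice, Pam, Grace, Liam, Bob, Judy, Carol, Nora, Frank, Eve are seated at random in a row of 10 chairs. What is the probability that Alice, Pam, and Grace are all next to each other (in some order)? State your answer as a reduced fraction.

There are 10! = 3628800 arrangements.
Treat the three as one block: 8! placements × 3! orders within the block = 40320·6 = 241920.
Probability = 241920/3628800 = 1/15.

1/15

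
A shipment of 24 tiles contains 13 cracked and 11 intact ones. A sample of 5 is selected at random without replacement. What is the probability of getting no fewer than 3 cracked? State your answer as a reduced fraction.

There are C(24,5) = 42504 ways to choose the 5.
Favorable selections (no fewer than 3 cracked): C(13,3)·C(11,2) + C(13,4)·C(11,1) + C(13,5)·C(11,0) = 15730 + 7865 + 1287 = 24882.
Probability = 24882/42504 = 377/644.

377/644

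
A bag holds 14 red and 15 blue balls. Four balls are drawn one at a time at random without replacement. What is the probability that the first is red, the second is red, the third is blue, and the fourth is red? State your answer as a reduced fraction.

Multiply the conditional probabilities at each draw: 14/29 · 13/28 · 15/27 · 12/26 = 32760/570024 = 5/87.

5/87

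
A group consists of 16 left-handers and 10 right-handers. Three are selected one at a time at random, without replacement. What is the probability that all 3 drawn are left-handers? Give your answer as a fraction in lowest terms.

Multiply the conditional probabilities at each draw: 16/26 · 15/25 · 14/24 = 3360/15600 = 14/65.

14/65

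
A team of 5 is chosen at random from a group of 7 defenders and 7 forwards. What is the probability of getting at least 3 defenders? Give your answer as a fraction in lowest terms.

1/2

There are C(14,5) = 2002 ways to choose the 5.
Favorable selections (at least 3 defenders): C(7,3)·C(7,2) + C(7,4)·C(7,1) + C(7,5)·C(7,0) = 735 + 245 + 21 = 1001.
Probability = 1001/2002 = 1/2.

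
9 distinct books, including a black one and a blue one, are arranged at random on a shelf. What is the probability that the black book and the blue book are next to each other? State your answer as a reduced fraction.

There are 9! = 362880 arrangements.
Treat the black book and the blue book as a block: 8! arrangements of the blocks × 2 orders within the block = 2·40320 = 80640.
Probability = 80640/362880 = 2/9.

2/9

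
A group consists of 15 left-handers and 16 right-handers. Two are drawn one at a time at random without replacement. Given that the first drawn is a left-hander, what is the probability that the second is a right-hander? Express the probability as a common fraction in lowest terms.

After removing one left-hander, 30 remain: 14 left-handers and 16 right-handers.
So the probability the next is a right-hander is 16/30 = 8/15.

8/15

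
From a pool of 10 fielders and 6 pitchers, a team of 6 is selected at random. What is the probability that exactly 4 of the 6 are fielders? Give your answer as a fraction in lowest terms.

225/572

Total number of selections: C(16,6) = 8008.
Selections with exactly 4 fielders: choose 4 of the 10 fielders and 2 of the 6 pitchers, C(10,4)·C(6,2) = 210·15 = 3150.
Probability = 3150/8008 = 225/572.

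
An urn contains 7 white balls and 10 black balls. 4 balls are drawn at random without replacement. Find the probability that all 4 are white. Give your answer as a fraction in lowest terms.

1/68

There are C(17,4) = 2380 possible selections.
Selections with all white: C(7,4) = 35.
Probability = 35/2380 = 1/68.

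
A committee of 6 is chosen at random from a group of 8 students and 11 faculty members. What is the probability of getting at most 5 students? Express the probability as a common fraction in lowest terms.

968/969

Total selections: C(19,6) = 27132.
Favorable selections (at most 5 students): C(8,0)·C(11,6) + C(8,1)·C(11,5) + C(8,2)·C(11,4) + C(8,3)·C(11,3) + C(8,4)·C(11,2) + C(8,5)·C(11,1) = 462 + 3696 + 9240 + 9240 + 3850 + 616 = 27104.
Probability = 27104/27132 = 968/969.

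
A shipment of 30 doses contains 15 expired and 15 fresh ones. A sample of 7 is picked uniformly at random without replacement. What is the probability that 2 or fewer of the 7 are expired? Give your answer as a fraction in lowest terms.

407/2088

Total selections: C(30,7) = 2035800.
Favorable selections (2 or fewer expired): C(15,0)·C(15,7) + C(15,1)·C(15,6) + C(15,2)·C(15,5) = 6435 + 75075 + 315315 = 396825.
Probability = 396825/2035800 = 407/2088.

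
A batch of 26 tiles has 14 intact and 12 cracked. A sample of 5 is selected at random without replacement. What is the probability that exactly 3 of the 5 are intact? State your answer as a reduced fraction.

There are C(26,5) = 65780 ways to choose 5 from 26.
Selections with exactly 3 intact: choose 3 of the 14 intact and 2 of the 12 cracked, C(14,3)·C(12,2) = 364·66 = 24024.
Probability = 24024/65780 = 42/115.

42/115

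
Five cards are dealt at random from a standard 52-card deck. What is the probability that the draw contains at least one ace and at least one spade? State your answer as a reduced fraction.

There are C(52,5) = 2598960 possible draws.
By inclusion-exclusion on the complements, draws missing all aces or all spades: C(48,5) + C(39,5) − C(36,5) = 1712304 + 575757 − 376992 = 1911069.
So draws with at least one of each: 2598960 − 1911069 = 687891, probability 687891/2598960 = 229297/866320.

229297/866320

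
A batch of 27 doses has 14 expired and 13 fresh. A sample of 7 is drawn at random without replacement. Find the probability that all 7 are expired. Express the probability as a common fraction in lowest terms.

4/1035

There are C(27,7) = 888030 possible selections.
Selections with all expired: C(14,7) = 3432.
Probability = 3432/888030 = 4/1035.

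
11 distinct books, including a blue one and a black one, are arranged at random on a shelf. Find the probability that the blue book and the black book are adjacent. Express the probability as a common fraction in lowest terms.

There are 11! = 39916800 arrangements.
Treat the blue book and the black book as a block: 10! arrangements of the blocks × 2 orders within the block = 2·3628800 = 7257600.
Probability = 7257600/39916800 = 2/11.

2/11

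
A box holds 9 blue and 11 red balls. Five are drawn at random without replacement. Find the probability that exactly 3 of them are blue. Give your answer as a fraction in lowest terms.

385/1292

The sample space is all 5-subsets of the 20: C(20,5) = 15504.
Selections with exactly 3 blue: choose 3 of the 9 blue and 2 of the 11 red, C(9,3)·C(11,2) = 84·55 = 4620.
Probability = 4620/15504 = 385/1292.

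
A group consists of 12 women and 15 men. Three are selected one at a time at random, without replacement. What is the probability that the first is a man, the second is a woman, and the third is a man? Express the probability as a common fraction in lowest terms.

28/195

Multiply the conditional probabilities at each draw: 15/27 · 12/26 · 14/25 = 2520/17550 = 28/195.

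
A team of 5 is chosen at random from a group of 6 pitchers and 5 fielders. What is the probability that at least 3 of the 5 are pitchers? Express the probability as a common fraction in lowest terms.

281/462

Total selections: C(11,5) = 462.
Favorable selections (at least 3 pitchers): C(6,3)·C(5,2) + C(6,4)·C(5,1) + C(6,5)·C(5,0) = 200 + 75 + 6 = 281.
Probability = 281/462.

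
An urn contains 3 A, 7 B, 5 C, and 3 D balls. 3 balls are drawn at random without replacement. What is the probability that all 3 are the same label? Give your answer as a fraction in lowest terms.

There are C(18,3) = 816 ways to draw 3 balls.
All same label: C(3,3) + C(7,3) + C(5,3) + C(3,3) = 1 + 35 + 10 + 1 = 47.
Probability = 47/816.

47/816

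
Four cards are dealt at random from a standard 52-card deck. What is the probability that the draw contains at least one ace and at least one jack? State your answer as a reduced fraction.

There are C(52,4) = 270725 possible draws.
By inclusion-exclusion on the complements, draws missing all aces or all jacks: C(48,4) + C(48,4) − C(44,4) = 194580 + 194580 − 135751 = 253409.
So draws with at least one of each: 270725 − 253409 = 17316, probability 17316/270725 = 1332/20825.

1332/20825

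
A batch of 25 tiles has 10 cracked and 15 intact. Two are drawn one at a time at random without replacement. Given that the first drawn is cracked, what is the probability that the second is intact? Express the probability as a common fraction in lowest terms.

5/8

After removing one cracked, 24 remain: 9 cracked and 15 intact.
So the probability the next is intact is 15/24 = 5/8.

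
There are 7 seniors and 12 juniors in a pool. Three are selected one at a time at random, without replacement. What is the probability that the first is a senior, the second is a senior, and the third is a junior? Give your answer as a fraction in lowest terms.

28/323

Multiply the conditional probabilities at each draw: 7/19 · 6/18 · 12/17 = 504/5814 = 28/323.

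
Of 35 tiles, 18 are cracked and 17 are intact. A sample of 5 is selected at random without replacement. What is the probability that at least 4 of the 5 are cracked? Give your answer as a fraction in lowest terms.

Total selections: C(35,5) = 324632.
Favorable selections (at least 4 cracked): C(18,4)·C(17,1) + C(18,5)·C(17,0) = 52020 + 8568 = 60588.
Probability = 60588/324632 = 81/434.

81/434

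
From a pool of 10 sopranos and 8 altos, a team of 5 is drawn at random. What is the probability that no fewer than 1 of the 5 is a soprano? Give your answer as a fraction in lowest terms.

Total selections: C(18,5) = 8568.
The complement is all 5 are altos: C(8,5) = 56.
Probability = 1 − 56/8568 = 8512/8568 = 152/153.

152/153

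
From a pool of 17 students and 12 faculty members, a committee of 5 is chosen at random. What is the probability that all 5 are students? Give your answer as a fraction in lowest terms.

There are C(29,5) = 118755 possible selections.
Selections with all students: C(17,5) = 6188.
Probability = 6188/118755 = 68/1305.

68/1305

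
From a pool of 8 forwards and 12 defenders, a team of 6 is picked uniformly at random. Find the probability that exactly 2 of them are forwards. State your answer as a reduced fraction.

231/646

Total number of selections: C(20,6) = 38760.
Selections with exactly 2 forwards: choose 2 of the 8 forwards and 4 of the 12 defenders, C(8,2)·C(12,4) = 28·495 = 13860.
Probability = 13860/38760 = 231/646.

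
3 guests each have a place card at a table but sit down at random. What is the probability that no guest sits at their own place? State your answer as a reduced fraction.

1/3

There are 3! = 6 seatings.
By inclusion-exclusion, seatings with no fixed points: C(3,0)·3! − C(3,1)·2! + C(3,2)·1! − C(3,3)·0! = 2.
Probability = 2/6 = 1/3.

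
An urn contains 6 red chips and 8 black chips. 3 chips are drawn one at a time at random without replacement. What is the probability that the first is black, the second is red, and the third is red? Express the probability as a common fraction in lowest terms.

10/91

Multiply the conditional probabilities at each draw: 8/14 · 6/13 · 5/12 = 240/2184 = 10/91.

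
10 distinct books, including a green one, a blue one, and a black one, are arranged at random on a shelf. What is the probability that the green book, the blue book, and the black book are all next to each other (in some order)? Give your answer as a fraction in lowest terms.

1/15

There are 10! = 3628800 arrangements.
Treat the three as one block: 8! placements × 3! orders within the block = 40320·6 = 241920.
Probability = 241920/3628800 = 1/15.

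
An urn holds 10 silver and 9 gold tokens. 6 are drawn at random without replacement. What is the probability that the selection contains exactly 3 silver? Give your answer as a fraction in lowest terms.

The sample space is all 6-subsets of the 19: C(19,6) = 27132.
Selections with exactly 3 silver: choose 3 of the 10 silver and 3 of the 9 gold, C(10,3)·C(9,3) = 120·84 = 10080.
Probability = 10080/27132 = 120/323.

120/323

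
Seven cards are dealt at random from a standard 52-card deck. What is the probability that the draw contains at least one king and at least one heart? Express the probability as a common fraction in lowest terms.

There are C(52,7) = 133784560 possible draws.
By inclusion-exclusion on the complements, draws missing all kings or all hearts: C(48,7) + C(39,7) − C(36,7) = 73629072 + 15380937 − 8347680 = 80662329.
So draws with at least one of each: 133784560 − 80662329 = 53122231, probability 53122231/133784560.

53122231/133784560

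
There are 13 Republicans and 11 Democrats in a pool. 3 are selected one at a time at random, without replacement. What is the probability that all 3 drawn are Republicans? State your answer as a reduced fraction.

13/92

Multiply the conditional probabilities at each draw: 13/24 · 12/23 · 11/22 = 1716/12144 = 13/92.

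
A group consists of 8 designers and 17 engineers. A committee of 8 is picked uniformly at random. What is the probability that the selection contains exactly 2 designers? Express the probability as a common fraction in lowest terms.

Total number of selections: C(25,8) = 1081575.
Selections with exactly 2 designers: choose 2 of the 8 designers and 6 of the 17 engineers, C(8,2)·C(17,6) = 28·12376 = 346528.
Probability = 346528/1081575.

346528/1081575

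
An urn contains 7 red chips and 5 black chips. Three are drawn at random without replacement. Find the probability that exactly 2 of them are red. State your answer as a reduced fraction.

Total number of selections: C(12,3) = 220.
Selections with exactly 2 red: choose 2 of the 7 red and 1 of the 5 black, C(7,2)·C(5,1) = 21·5 = 105.
Probability = 105/220 = 21/44.

21/44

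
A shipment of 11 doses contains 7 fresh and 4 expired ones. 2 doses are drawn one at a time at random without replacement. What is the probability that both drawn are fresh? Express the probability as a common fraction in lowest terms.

Multiply the conditional probabilities at each draw: 7/11 · 6/10 = 42/110 = 21/55.

21/55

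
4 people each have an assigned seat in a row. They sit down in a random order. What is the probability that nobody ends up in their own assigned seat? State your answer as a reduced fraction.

There are 4! = 24 seatings.
By inclusion-exclusion, seatings with no fixed points: C(4,0)·4! − C(4,1)·3! + C(4,2)·2! − C(4,3)·1! + C(4,4)·0! = 9.
Probability = 9/24 = 3/8.

3/8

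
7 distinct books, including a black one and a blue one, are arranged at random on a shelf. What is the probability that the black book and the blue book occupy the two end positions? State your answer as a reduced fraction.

There are 7! = 5040 arrangements.
Place the black book and the blue book at the ends in 2 ways, arrange the remaining 5 in 5! = 120 ways: 2·120 = 240.
Probability = 240/5040 = 1/21.

1/21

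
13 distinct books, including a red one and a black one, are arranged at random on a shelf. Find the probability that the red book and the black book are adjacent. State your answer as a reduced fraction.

There are 13! = 6227020800 arrangements.
Treat the red book and the black book as a block: 12! arrangements of the blocks × 2 orders within the block = 2·479001600 = 958003200.
Probability = 958003200/6227020800 = 2/13.

2/13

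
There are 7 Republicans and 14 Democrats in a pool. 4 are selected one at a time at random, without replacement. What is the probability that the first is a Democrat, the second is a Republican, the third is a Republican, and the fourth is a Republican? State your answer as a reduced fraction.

Multiply the conditional probabilities at each draw: 14/21 · 7/20 · 6/19 · 5/18 = 2940/143640 = 7/342.

7/342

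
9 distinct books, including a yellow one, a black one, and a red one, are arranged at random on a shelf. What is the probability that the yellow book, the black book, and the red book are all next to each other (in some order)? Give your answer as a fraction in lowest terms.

1/12

There are 9! = 362880 arrangements.
Treat the three as one block: 7! placements × 3! orders within the block = 5040·6 = 30240.
Probability = 30240/362880 = 1/12.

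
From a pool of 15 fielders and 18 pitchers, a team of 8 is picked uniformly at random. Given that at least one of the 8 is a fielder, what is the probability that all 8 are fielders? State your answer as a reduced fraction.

5/10754

Work in counts. Selections with at least one fielder: C(33,8) − C(18,8) = 13884156 − 43758 = 13840398.
Of those, selections where all 8 are fielders: C(15,8) = 6435.
Conditional probability = 6435/13840398 = 5/10754.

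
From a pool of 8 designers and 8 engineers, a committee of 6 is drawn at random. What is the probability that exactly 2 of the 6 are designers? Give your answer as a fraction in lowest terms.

35/143

There are C(16,6) = 8008 ways to choose 6 from 16.
Selections with exactly 2 designers: choose 2 of the 8 designers and 4 of the 8 engineers, C(8,2)·C(8,4) = 28·70 = 1960.
Probability = 1960/8008 = 35/143.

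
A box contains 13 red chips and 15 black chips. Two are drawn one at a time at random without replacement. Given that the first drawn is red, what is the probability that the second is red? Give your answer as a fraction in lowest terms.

4/9

After removing one red, 27 remain: 12 red and 15 black.
So the probability the next is red is 12/27 = 4/9.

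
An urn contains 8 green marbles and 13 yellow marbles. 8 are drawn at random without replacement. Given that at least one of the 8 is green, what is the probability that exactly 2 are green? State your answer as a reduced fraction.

16016/67401

Work in counts. Selections with at least one green: C(21,8) − C(13,8) = 203490 − 1287 = 202203.
Of those, selections where exactly 2 are green: C(8,2)·C(13,6) = 28·1716 = 48048.
Conditional probability = 48048/202203 = 16016/67401.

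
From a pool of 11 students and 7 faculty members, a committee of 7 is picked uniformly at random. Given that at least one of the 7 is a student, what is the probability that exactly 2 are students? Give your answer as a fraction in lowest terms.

Work in counts. Selections with at least one student: C(18,7) − C(7,7) = 31824 − 1 = 31823.
Of those, selections where exactly 2 are students: C(11,2)·C(7,5) = 55·21 = 1155.
Conditional probability = 1155/31823 = 105/2893.

105/2893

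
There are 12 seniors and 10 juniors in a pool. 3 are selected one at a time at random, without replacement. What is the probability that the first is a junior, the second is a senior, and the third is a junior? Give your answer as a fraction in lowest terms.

Multiply the conditional probabilities at each draw: 10/22 · 12/21 · 9/20 = 1080/9240 = 9/77.

9/77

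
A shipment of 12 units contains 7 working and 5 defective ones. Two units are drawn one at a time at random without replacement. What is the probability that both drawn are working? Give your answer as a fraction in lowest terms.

Multiply the conditional probabilities at each draw: 7/12 · 6/11 = 42/132 = 7/22.

7/22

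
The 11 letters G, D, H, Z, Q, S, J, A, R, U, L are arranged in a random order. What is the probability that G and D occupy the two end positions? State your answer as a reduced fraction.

1/55

There are 11! = 39916800 arrangements.
Place G and D at the ends in 2 ways, arrange the remaining 9 in 9! = 362880 ways: 2·362880 = 725760.
Probability = 725760/39916800 = 1/55.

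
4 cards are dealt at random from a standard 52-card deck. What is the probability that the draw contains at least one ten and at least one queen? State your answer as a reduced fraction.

1332/20825

There are C(52,4) = 270725 possible draws.
By inclusion-exclusion on the complements, draws missing all tens or all queens: C(48,4) + C(48,4) − C(44,4) = 194580 + 194580 − 135751 = 253409.
So draws with at least one of each: 270725 − 253409 = 17316, probability 17316/270725 = 1332/20825.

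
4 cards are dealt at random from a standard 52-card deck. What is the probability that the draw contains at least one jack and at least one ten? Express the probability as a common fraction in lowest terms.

1332/20825

There are C(52,4) = 270725 possible draws.
By inclusion-exclusion on the complements, draws missing all jacks or all tens: C(48,4) + C(48,4) − C(44,4) = 194580 + 194580 − 135751 = 253409.
So draws with at least one of each: 270725 − 253409 = 17316, probability 17316/270725 = 1332/20825.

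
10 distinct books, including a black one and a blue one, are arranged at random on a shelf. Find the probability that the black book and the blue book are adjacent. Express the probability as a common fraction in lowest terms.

1/5

There are 10! = 3628800 arrangements.
Treat the black book and the blue book as a block: 9! arrangements of the blocks × 2 orders within the block = 2·362880 = 725760.
Probability = 725760/3628800 = 1/5.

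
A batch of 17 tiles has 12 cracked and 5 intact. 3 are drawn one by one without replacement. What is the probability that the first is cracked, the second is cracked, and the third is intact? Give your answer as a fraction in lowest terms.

Multiply the conditional probabilities at each draw: 12/17 · 11/16 · 5/15 = 660/4080 = 11/68.

11/68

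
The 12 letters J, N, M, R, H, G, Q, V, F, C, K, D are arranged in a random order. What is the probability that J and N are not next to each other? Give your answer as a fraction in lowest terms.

There are 12! = 479001600 arrangements.
Arrangements with J and N adjacent: 2·11! = 79833600.
So not adjacent: 479001600 − 79833600 = 399168000, probability 399168000/479001600 = 5/6.

5/6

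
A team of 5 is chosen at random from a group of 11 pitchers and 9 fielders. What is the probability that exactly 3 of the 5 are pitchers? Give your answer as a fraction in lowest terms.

There are C(20,5) = 15504 ways to choose 5 from 20.
Selections with exactly 3 pitchers: choose 3 of the 11 pitchers and 2 of the 9 fielders, C(11,3)·C(9,2) = 165·36 = 5940.
Probability = 5940/15504 = 495/1292.

495/1292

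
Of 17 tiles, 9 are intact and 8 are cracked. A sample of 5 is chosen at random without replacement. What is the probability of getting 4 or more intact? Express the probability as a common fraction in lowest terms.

Total selections: C(17,5) = 6188.
Favorable selections (4 or more intact): C(9,4)·C(8,1) + C(9,5)·C(8,0) = 1008 + 126 = 1134.
Probability = 1134/6188 = 81/442.

81/442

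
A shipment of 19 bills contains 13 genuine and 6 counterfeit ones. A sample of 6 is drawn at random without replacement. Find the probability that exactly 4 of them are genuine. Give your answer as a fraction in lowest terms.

The sample space is all 6-subsets of the 19: C(19,6) = 27132.
Selections with exactly 4 genuine: choose 4 of the 13 genuine and 2 of the 6 counterfeit, C(13,4)·C(6,2) = 715·15 = 10725.
Probability = 10725/27132 = 3575/9044.

3575/9044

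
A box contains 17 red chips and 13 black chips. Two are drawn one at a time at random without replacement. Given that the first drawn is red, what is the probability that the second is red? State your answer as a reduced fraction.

16/29

After removing one red, 29 remain: 16 red and 13 black.
So the probability the next is red is 16/29.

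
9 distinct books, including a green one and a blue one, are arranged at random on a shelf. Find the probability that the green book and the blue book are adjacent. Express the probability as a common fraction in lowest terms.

2/9

There are 9! = 362880 arrangements.
Treat the green book and the blue book as a block: 8! arrangements of the blocks × 2 orders within the block = 2·40320 = 80640.
Probability = 80640/362880 = 2/9.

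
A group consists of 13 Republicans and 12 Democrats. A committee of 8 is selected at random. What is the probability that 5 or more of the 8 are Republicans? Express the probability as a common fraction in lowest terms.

169/437

Total selections: C(25,8) = 1081575.
Favorable selections (5 or more Republicans): C(13,5)·C(12,3) + C(13,6)·C(12,2) + C(13,7)·C(12,1) + C(13,8)·C(12,0) = 283140 + 113256 + 20592 + 1287 = 418275.
Probability = 418275/1081575 = 169/437.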